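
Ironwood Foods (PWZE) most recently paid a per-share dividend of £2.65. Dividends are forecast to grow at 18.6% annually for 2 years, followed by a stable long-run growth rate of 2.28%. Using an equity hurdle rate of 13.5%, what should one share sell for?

Two-stage DDM. Project D₁…D_2 at 0.186, terminal growth 0.0228, discount at r = 0.135.
D_1 = 3.1429
D_2 = 3.7275
Terminal value at t=2: TV = D_3/(r−g) = 3.8125/(0.135−0.0228) = 33.9792
P₀ = 3.1429/(1+0.135)^1 + 3.7275/(1+0.135)^2 + 33.9792/(1+0.135)^2 = 32.0393

£32.04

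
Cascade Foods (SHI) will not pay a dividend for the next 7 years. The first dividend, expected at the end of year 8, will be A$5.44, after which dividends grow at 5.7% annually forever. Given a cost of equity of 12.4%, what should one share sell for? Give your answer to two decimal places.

Deferred-dividend DDM. At t=7 the remaining stream is a growing perpetuity with first payment D_8 = 5.44.
V_7 = D_8/(r−g) = 5.44/(0.124−0.057) = 81.1940
P₀ = V_7/(1+r)^7 = 81.1940/(1+0.124)^7 = 35.8228

A$35.82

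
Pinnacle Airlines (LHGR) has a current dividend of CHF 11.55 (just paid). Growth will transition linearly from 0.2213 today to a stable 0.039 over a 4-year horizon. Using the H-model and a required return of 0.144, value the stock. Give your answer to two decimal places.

CHF 154.40

H-model: P₀ = D₀[(1+g_L) + H(g_S−g_L)]/(r−g_L), with H = 4/2 = 2.
P₀ = 11.55 × [(1+0.039) + 2×(0.2213−0.039)] / (0.144−0.039)
   = 11.55 × 1.4036 / 0.105 = 154.3960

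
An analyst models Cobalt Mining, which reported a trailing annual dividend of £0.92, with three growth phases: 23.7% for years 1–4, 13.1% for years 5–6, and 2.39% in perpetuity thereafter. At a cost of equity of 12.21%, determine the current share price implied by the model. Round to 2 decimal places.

£21.87

Three-stage DDM. Project D₁…D_6; terminal Gordon value at t=6 with g = 0.0239; discount at r = 0.1221.
D_1 = 1.1380
D_2 = 1.4078
D_3 = 1.7414
D_4 = 2.1541
D_5 = 2.4363
D_6 = 2.7554
TV_6 = 2.8213/(0.1221−0.0239) = 28.7301
P₀ = Σ Dₜ/(1+r)ᵗ + TV_6/(1+r)^6 = 21.8664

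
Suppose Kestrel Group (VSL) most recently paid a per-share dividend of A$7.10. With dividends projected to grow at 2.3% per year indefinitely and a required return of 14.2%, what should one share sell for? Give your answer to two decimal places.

Gordon growth model: P₀ = D₁/(r − g). D₁ = 7.10 × (1 + 0.023) = 7.2633.
P₀ = 7.2633 / (0.142 − 0.023) = 7.2633 / 0.119 = 61.0361

A$61.04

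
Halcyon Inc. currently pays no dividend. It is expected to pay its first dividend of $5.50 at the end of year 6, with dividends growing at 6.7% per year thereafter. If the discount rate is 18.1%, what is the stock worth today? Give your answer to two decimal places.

$21.00

Deferred-dividend DDM. At t=5 the remaining stream is a growing perpetuity with first payment D_6 = 5.50.
V_5 = D_6/(r−g) = 5.50/(0.181−0.067) = 48.2456
P₀ = V_5/(1+r)^5 = 48.2456/(1+0.181)^5 = 20.9995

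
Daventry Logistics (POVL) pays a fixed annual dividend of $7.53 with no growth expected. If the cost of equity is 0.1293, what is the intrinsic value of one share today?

Zero-growth DDM (perpetuity): P₀ = D/r = 7.53 / 0.1293 = 58.2367

$58.24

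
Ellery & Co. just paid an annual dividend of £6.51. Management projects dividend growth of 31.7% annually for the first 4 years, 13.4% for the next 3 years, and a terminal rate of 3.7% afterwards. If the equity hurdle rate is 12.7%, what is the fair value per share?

£218.41

Three-stage DDM. Project D₁…D_7; terminal Gordon value at t=7 with g = 0.037; discount at r = 0.127.
D_1 = 8.5737
D_2 = 11.2915
D_3 = 14.8709
D_4 = 19.5850
D_5 = 22.2094
D_6 = 25.1855
D_7 = 28.5603
TV_7 = 29.6171/(0.127−0.037) = 329.0785
P₀ = Σ Dₜ/(1+r)ᵗ + TV_7/(1+r)^7 = 218.4075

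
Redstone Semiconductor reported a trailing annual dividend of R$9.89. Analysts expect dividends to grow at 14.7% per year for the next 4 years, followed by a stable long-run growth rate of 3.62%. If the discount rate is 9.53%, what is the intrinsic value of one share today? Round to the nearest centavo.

Two-stage DDM. Project D₁…D_4 at 0.147, terminal growth 0.0362, discount at r = 0.0953.
D_1 = 11.3438
D_2 = 13.0114
D_3 = 14.9240
D_4 = 17.1179
Terminal value at t=4: TV = D_5/(r−g) = 17.7375/(0.0953−0.0362) = 300.1277
P₀ = 11.3438/(1+0.0953)^1 + 13.0114/(1+0.0953)^2 + 14.9240/(1+0.0953)^3 + 17.1179/(1+0.0953)^4 + 300.1277/(1+0.0953)^4 = 252.9863

R$252.99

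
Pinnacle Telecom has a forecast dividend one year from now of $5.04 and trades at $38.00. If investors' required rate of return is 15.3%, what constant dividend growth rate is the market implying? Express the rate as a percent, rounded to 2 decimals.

2.04%

From P₀ = D₁/(r − g), the implied growth is g = r − D₁/P₀.
g = 0.153 − 5.04/38.00 = 0.153 − 0.13263 = 0.02037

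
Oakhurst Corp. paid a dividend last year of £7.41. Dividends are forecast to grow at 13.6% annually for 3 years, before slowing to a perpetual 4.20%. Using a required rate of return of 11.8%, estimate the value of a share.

Two-stage DDM. Project D₁…D_3 at 0.136, terminal growth 0.042, discount at r = 0.118.
D_1 = 8.4178
D_2 = 9.5626
D_3 = 10.8631
Terminal value at t=3: TV = D_4/(r−g) = 11.3193/(0.118−0.042) = 148.9386
P₀ = 8.4178/(1+0.118)^1 + 9.5626/(1+0.118)^2 + 10.8631/(1+0.118)^3 + 148.9386/(1+0.118)^3 = 129.5351

£129.54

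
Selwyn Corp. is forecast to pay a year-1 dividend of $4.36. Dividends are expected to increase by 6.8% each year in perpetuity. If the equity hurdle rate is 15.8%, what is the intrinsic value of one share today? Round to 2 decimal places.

Gordon growth model: P₀ = D₁/(r − g), with D₁ = 4.36 given directly.
P₀ = 4.3600 / (0.158 − 0.068) = 4.3600 / 0.09 = 48.4444

$48.44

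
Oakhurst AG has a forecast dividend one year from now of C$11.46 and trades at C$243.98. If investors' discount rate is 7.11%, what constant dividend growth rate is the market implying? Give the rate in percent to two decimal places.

2.41%

From P₀ = D₁/(r − g), the implied growth is g = r − D₁/P₀.
g = 0.0711 − 11.46/243.98 = 0.0711 − 0.04697 = 0.02413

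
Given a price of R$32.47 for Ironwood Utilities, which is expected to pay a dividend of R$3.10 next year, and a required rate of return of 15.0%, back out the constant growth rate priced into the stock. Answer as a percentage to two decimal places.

From P₀ = D₁/(r − g), the implied growth is g = r − D₁/P₀.
g = 0.15 − 3.10/32.47 = 0.15 − 0.09547 = 0.05453

5.45%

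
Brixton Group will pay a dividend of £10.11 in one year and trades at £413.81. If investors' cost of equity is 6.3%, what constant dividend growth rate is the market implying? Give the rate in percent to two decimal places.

3.86%

From P₀ = D₁/(r − g), the implied growth is g = r − D₁/P₀.
g = 0.063 − 10.11/413.81 = 0.063 − 0.02443 = 0.03857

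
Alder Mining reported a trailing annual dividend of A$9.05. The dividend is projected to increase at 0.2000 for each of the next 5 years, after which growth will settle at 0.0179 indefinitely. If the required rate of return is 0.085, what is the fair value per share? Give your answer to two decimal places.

Two-stage DDM. Project D₁…D_5 at 0.2, terminal growth 0.0179, discount at r = 0.085.
D_1 = 10.8600
D_2 = 13.0320
D_3 = 15.6384
D_4 = 18.7661
D_5 = 22.5193
Terminal value at t=5: TV = D_6/(r−g) = 22.9224/(0.085−0.0179) = 341.6154
P₀ = 10.8600/(1+0.085)^1 + 13.0320/(1+0.085)^2 + 15.6384/(1+0.085)^3 + 18.7661/(1+0.085)^4 + 22.5193/(1+0.085)^5 + 341.6154/(1+0.085)^5 = 289.0300

A$289.03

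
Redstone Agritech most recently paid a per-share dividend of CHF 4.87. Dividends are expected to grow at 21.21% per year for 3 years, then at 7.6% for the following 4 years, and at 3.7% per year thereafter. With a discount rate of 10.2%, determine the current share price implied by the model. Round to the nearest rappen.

CHF 136.13

Three-stage DDM. Project D₁…D_7; terminal Gordon value at t=7 with g = 0.037; discount at r = 0.102.
D_1 = 5.9029
D_2 = 7.1549
D_3 = 8.6725
D_4 = 9.3316
D_5 = 10.0408
D_6 = 10.8039
D_7 = 11.6250
TV_7 = 12.0551/(0.102−0.037) = 185.4636
P₀ = Σ Dₜ/(1+r)ᵗ + TV_7/(1+r)^7 = 136.1265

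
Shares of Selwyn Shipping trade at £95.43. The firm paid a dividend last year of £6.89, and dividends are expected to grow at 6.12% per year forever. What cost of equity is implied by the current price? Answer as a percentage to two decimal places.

Rearranging the constant-growth DDM: r = D₁/P₀ + g.
D₁ = 6.89 × (1 + 0.0612) = 7.3117.
r = 7.3117 / 95.43 + 0.0612 = 0.07662 + 0.0612 = 0.13782

13.78%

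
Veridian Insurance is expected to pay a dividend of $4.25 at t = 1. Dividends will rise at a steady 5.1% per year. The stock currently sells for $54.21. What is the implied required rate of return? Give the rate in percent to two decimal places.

Rearranging the constant-growth DDM: r = D₁/P₀ + g.
r = 4.2500 / 54.21 + 0.051 = 0.07840 + 0.051 = 0.12940

12.94%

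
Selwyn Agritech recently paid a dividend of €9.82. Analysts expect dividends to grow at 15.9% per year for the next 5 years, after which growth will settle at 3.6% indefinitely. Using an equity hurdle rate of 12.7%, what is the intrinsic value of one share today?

€182.04

Two-stage DDM. Project D₁…D_5 at 0.159, terminal growth 0.036, discount at r = 0.127.
D_1 = 11.3814
D_2 = 13.1910
D_3 = 15.2884
D_4 = 17.7192
D_5 = 20.5366
Terminal value at t=5: TV = D_6/(r−g) = 21.2759/(0.127−0.036) = 233.8014
P₀ = 11.3814/(1+0.127)^1 + 13.1910/(1+0.127)^2 + 15.2884/(1+0.127)^3 + 17.7192/(1+0.127)^4 + 20.5366/(1+0.127)^5 + 233.8014/(1+0.127)^5 = 182.0402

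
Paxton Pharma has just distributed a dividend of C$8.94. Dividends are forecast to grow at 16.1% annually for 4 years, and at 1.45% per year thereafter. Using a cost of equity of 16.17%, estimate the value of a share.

Two-stage DDM. Project D₁…D_4 at 0.161, terminal growth 0.0145, discount at r = 0.1617.
D_1 = 10.3793
D_2 = 12.0504
D_3 = 13.9905
D_4 = 16.2430
Terminal value at t=4: TV = D_5/(r−g) = 16.4785/(0.1617−0.0145) = 111.9465
P₀ = 10.3793/(1+0.1617)^1 + 12.0504/(1+0.1617)^2 + 13.9905/(1+0.1617)^3 + 16.2430/(1+0.1617)^4 + 111.9465/(1+0.1617)^4 = 97.1721

C$97.17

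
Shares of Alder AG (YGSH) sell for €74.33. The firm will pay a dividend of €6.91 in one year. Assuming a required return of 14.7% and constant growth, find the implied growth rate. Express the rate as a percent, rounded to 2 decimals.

From P₀ = D₁/(r − g), the implied growth is g = r − D₁/P₀.
g = 0.147 − 6.91/74.33 = 0.147 − 0.09296 = 0.05404

5.40%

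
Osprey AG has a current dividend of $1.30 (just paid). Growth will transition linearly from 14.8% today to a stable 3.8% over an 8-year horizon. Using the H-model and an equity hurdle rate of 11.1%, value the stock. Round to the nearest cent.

H-model: P₀ = D₀[(1+g_L) + H(g_S−g_L)]/(r−g_L), with H = 8/2 = 4.
P₀ = 1.30 × [(1+0.038) + 4×(0.148−0.038)] / (0.111−0.038)
   = 1.30 × 1.4780 / 0.073 = 26.3205

$26.32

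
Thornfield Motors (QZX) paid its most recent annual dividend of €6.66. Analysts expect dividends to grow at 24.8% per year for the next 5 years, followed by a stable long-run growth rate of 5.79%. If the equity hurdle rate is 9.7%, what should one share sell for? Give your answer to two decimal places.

Two-stage DDM. Project D₁…D_5 at 0.248, terminal growth 0.0579, discount at r = 0.097.
D_1 = 8.3117
D_2 = 10.3730
D_3 = 12.9455
D_4 = 16.1560
D_5 = 20.1626
Terminal value at t=5: TV = D_6/(r−g) = 21.3300/(0.097−0.0579) = 545.5254
P₀ = 8.3117/(1+0.097)^1 + 10.3730/(1+0.097)^2 + 12.9455/(1+0.097)^3 + 16.1560/(1+0.097)^4 + 20.1626/(1+0.097)^5 + 545.5254/(1+0.097)^5 = 393.2354

€393.24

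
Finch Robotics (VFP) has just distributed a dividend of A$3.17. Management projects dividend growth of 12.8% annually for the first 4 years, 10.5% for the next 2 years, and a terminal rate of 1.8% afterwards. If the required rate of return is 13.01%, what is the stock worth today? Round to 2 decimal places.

Three-stage DDM. Project D₁…D_6; terminal Gordon value at t=6 with g = 0.018; discount at r = 0.1301.
D_1 = 3.5758
D_2 = 4.0335
D_3 = 4.5497
D_4 = 5.1321
D_5 = 5.6710
D_6 = 6.2664
TV_6 = 6.3792/(0.1301−0.018) = 56.9066
P₀ = Σ Dₜ/(1+r)ᵗ + TV_6/(1+r)^6 = 46.0249

A$46.02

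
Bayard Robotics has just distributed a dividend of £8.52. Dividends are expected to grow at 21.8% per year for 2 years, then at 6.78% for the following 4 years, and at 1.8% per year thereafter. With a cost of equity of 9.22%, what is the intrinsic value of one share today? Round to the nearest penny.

Three-stage DDM. Project D₁…D_6; terminal Gordon value at t=6 with g = 0.018; discount at r = 0.0922.
D_1 = 10.3774
D_2 = 12.6396
D_3 = 13.4966
D_4 = 14.4117
D_5 = 15.3888
D_6 = 16.4321
TV_6 = 16.7279/(0.0922−0.018) = 225.4435
P₀ = Σ Dₜ/(1+r)ᵗ + TV_6/(1+r)^6 = 192.9732

£192.97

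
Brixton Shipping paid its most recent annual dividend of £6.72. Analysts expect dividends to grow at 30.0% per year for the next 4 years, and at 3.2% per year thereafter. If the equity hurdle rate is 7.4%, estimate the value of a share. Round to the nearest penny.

£398.77

Two-stage DDM. Project D₁…D_4 at 0.3, terminal growth 0.032, discount at r = 0.074.
D_1 = 8.7360
D_2 = 11.3568
D_3 = 14.7638
D_4 = 19.1930
Terminal value at t=4: TV = D_5/(r−g) = 19.8072/(0.074−0.032) = 471.5992
P₀ = 8.7360/(1+0.074)^1 + 11.3568/(1+0.074)^2 + 14.7638/(1+0.074)^3 + 19.1930/(1+0.074)^4 + 471.5992/(1+0.074)^4 = 398.7735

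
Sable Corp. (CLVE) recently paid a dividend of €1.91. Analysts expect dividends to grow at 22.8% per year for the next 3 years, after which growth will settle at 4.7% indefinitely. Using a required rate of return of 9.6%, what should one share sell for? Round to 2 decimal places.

€64.63

Two-stage DDM. Project D₁…D_3 at 0.228, terminal growth 0.047, discount at r = 0.096.
D_1 = 2.3455
D_2 = 2.8802
D_3 = 3.5369
Terminal value at t=3: TV = D_4/(r−g) = 3.7032/(0.096−0.047) = 75.5752
P₀ = 2.3455/(1+0.096)^1 + 2.8802/(1+0.096)^2 + 3.5369/(1+0.096)^3 + 75.5752/(1+0.096)^3 = 64.6291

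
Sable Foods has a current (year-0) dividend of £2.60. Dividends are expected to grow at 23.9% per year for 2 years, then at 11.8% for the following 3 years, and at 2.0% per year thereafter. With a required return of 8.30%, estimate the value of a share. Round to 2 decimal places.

Three-stage DDM. Project D₁…D_5; terminal Gordon value at t=5 with g = 0.02; discount at r = 0.083.
D_1 = 3.2214
D_2 = 3.9913
D_3 = 4.4623
D_4 = 4.9888
D_5 = 5.5775
TV_5 = 5.6891/(0.083−0.02) = 90.3028
P₀ = Σ Dₜ/(1+r)ᵗ + TV_5/(1+r)^5 = 77.8726

£77.87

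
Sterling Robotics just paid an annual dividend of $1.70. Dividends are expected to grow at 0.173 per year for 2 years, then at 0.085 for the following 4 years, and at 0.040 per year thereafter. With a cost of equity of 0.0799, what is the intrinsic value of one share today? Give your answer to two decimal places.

$65.25

Three-stage DDM. Project D₁…D_6; terminal Gordon value at t=6 with g = 0.04; discount at r = 0.0799.
D_1 = 1.9941
D_2 = 2.3391
D_3 = 2.5379
D_4 = 2.7536
D_5 = 2.9877
D_6 = 3.2416
TV_6 = 3.3713/(0.0799−0.04) = 84.4937
P₀ = Σ Dₜ/(1+r)ᵗ + TV_6/(1+r)^6 = 65.2455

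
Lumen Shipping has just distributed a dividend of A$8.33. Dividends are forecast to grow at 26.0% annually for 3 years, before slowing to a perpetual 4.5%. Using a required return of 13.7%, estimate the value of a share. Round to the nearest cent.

Two-stage DDM. Project D₁…D_3 at 0.26, terminal growth 0.045, discount at r = 0.137.
D_1 = 10.4958
D_2 = 13.2247
D_3 = 16.6631
Terminal value at t=3: TV = D_4/(r−g) = 17.4130/(0.137−0.045) = 189.2714
P₀ = 10.4958/(1+0.137)^1 + 13.2247/(1+0.137)^2 + 16.6631/(1+0.137)^3 + 189.2714/(1+0.137)^3 = 159.5640

A$159.56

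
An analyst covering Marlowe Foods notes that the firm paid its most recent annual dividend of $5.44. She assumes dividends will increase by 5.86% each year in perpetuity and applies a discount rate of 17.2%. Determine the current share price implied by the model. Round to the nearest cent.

$50.78

Gordon growth model: P₀ = D₁/(r − g). D₁ = 5.44 × (1 + 0.0586) = 5.7588.
P₀ = 5.7588 / (0.172 − 0.0586) = 5.7588 / 0.1134 = 50.7829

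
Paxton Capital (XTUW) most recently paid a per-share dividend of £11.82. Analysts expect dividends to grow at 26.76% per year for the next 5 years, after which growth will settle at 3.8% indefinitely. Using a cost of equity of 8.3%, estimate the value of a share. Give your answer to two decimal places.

£696.05

Two-stage DDM. Project D₁…D_5 at 0.2676, terminal growth 0.038, discount at r = 0.083.
D_1 = 14.9830
D_2 = 18.9925
D_3 = 24.0749
D_4 = 30.5173
D_5 = 38.6838
Terminal value at t=5: TV = D_6/(r−g) = 40.1537/(0.083−0.038) = 892.3053
P₀ = 14.9830/(1+0.083)^1 + 18.9925/(1+0.083)^2 + 24.0749/(1+0.083)^3 + 30.5173/(1+0.083)^4 + 38.6838/(1+0.083)^5 + 892.3053/(1+0.083)^5 = 696.0525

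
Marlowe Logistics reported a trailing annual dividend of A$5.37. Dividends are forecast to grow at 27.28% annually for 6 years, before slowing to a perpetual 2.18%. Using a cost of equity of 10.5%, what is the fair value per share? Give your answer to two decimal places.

Two-stage DDM. Project D₁…D_6 at 0.2728, terminal growth 0.0218, discount at r = 0.105.
D_1 = 6.8349
D_2 = 8.6995
D_3 = 11.0727
D_4 = 14.0934
D_5 = 17.9380
D_6 = 22.8315
Terminal value at t=6: TV = D_7/(r−g) = 23.3293/(0.105−0.0218) = 280.3999
P₀ = 6.8349/(1+0.105)^1 + 8.6995/(1+0.105)^2 + 11.0727/(1+0.105)^3 + 14.0934/(1+0.105)^4 + 17.9380/(1+0.105)^5 + 22.8315/(1+0.105)^6 + 280.3999/(1+0.105)^6 = 208.4297

A$208.43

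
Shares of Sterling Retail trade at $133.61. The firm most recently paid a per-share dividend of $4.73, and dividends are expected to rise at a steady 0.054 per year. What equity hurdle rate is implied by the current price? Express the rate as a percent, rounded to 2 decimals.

Rearranging the constant-growth DDM: r = D₁/P₀ + g.
D₁ = 4.73 × (1 + 0.054) = 4.9854.
r = 4.9854 / 133.61 + 0.054 = 0.03731 + 0.054 = 0.09131

9.13%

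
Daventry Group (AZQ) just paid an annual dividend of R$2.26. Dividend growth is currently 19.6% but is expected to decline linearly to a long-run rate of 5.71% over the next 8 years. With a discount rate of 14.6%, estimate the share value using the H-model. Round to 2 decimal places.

R$41.00

H-model: P₀ = D₀[(1+g_L) + H(g_S−g_L)]/(r−g_L), with H = 8/2 = 4.
P₀ = 2.26 × [(1+0.0571) + 4×(0.196−0.0571)] / (0.146−0.0571)
   = 2.26 × 1.6127 / 0.0889 = 40.9978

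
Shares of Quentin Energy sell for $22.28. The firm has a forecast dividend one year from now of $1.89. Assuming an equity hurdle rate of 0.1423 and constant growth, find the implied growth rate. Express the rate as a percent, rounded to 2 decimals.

5.75%

From P₀ = D₁/(r − g), the implied growth is g = r − D₁/P₀.
g = 0.1423 − 1.89/22.28 = 0.1423 − 0.08483 = 0.05747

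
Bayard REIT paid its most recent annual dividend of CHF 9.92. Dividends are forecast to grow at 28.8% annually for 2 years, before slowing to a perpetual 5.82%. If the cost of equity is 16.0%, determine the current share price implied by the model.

Two-stage DDM. Project D₁…D_2 at 0.288, terminal growth 0.0582, discount at r = 0.16.
D_1 = 12.7770
D_2 = 16.4567
Terminal value at t=2: TV = D_3/(r−g) = 17.4145/(0.16−0.0582) = 171.0659
P₀ = 12.7770/(1+0.16)^1 + 16.4567/(1+0.16)^2 + 171.0659/(1+0.16)^2 = 150.3745

CHF 150.37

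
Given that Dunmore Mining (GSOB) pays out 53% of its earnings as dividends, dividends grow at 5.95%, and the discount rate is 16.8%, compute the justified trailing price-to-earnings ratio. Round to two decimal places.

Justified trailing P/E = b(1+g)/(r−g) = 0.53×(1+0.0595)/(0.168−0.0595) = 5.1754

5.18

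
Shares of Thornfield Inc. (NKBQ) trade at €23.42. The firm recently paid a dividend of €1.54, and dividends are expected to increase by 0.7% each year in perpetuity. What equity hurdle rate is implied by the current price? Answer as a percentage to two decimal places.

7.32%

Rearranging the constant-growth DDM: r = D₁/P₀ + g.
D₁ = 1.54 × (1 + 0.007) = 1.5508.
r = 1.5508 / 23.42 + 0.007 = 0.06622 + 0.007 = 0.07322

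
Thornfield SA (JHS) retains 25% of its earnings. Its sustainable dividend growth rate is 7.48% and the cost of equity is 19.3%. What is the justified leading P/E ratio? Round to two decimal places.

Payout ratio b = 1 − 0.25 = 0.75.
Justified leading P/E = b/(r−g) = 0.75/(0.193−0.0748) = 6.3452

6.35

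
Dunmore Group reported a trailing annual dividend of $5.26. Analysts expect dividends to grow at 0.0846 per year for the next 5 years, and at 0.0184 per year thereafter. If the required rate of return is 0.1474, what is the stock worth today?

$53.62

Two-stage DDM. Project D₁…D_5 at 0.0846, terminal growth 0.0184, discount at r = 0.1474.
D_1 = 5.7050
D_2 = 6.1876
D_3 = 6.7111
D_4 = 7.2789
D_5 = 7.8947
Terminal value at t=5: TV = D_6/(r−g) = 8.0399/(0.1474−0.0184) = 62.3250
P₀ = 5.7050/(1+0.1474)^1 + 6.1876/(1+0.1474)^2 + 6.7111/(1+0.1474)^3 + 7.2789/(1+0.1474)^4 + 7.8947/(1+0.1474)^5 + 62.3250/(1+0.1474)^5 = 53.6233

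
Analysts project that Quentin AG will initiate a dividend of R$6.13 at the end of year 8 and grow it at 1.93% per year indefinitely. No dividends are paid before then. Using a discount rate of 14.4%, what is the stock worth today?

Deferred-dividend DDM. At t=7 the remaining stream is a growing perpetuity with first payment D_8 = 6.13.
V_7 = D_8/(r−g) = 6.13/(0.144−0.0193) = 49.1580
P₀ = V_7/(1+r)^7 = 49.1580/(1+0.144)^7 = 19.1695

R$19.17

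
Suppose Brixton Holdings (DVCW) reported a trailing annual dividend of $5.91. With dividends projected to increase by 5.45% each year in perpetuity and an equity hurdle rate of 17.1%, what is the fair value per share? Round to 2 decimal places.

$53.49

Gordon growth model: P₀ = D₁/(r − g). D₁ = 5.91 × (1 + 0.0545) = 6.2321.
P₀ = 6.2321 / (0.171 − 0.0545) = 6.2321 / 0.1165 = 53.4944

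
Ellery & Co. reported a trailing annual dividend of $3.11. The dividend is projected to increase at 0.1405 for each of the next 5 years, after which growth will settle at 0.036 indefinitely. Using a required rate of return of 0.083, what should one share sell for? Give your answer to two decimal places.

Two-stage DDM. Project D₁…D_5 at 0.1405, terminal growth 0.036, discount at r = 0.083.
D_1 = 3.5470
D_2 = 4.0453
D_3 = 4.6137
D_4 = 5.2619
D_5 = 6.0012
Terminal value at t=5: TV = D_6/(r−g) = 6.2172/(0.083−0.036) = 132.2814
P₀ = 3.5470/(1+0.083)^1 + 4.0453/(1+0.083)^2 + 4.6137/(1+0.083)^3 + 5.2619/(1+0.083)^4 + 6.0012/(1+0.083)^5 + 132.2814/(1+0.083)^5 = 106.9977

$107.00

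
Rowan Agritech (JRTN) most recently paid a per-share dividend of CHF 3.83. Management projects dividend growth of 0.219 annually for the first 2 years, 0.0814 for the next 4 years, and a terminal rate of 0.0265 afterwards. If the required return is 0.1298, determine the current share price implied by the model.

Three-stage DDM. Project D₁…D_6; terminal Gordon value at t=6 with g = 0.0265; discount at r = 0.1298.
D_1 = 4.6688
D_2 = 5.6912
D_3 = 6.1545
D_4 = 6.6555
D_5 = 7.1972
D_6 = 7.7831
TV_6 = 7.9893/(0.1298−0.0265) = 77.3411
P₀ = Σ Dₜ/(1+r)ᵗ + TV_6/(1+r)^6 = 61.7835

CHF 61.78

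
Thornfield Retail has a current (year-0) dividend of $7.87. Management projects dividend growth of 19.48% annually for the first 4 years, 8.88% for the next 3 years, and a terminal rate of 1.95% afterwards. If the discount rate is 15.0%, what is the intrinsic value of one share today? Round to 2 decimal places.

Three-stage DDM. Project D₁…D_7; terminal Gordon value at t=7 with g = 0.0195; discount at r = 0.15.
D_1 = 9.4031
D_2 = 11.2348
D_3 = 13.4233
D_4 = 16.0382
D_5 = 17.4624
D_6 = 19.0131
D_7 = 20.7014
TV_7 = 21.1051/(0.15−0.0195) = 161.7248
P₀ = Σ Dₜ/(1+r)ᵗ + TV_7/(1+r)^7 = 120.1502

$120.15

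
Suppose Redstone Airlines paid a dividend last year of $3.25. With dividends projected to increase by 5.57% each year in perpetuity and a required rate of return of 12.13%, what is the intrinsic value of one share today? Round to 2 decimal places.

Gordon growth model: P₀ = D₁/(r − g). D₁ = 3.25 × (1 + 0.0557) = 3.4310.
P₀ = 3.4310 / (0.1213 − 0.0557) = 3.4310 / 0.0656 = 52.3022

$52.30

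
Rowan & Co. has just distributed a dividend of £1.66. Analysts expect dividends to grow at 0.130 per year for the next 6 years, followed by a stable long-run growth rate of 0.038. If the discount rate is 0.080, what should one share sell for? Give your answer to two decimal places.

£65.53

Two-stage DDM. Project D₁…D_6 at 0.13, terminal growth 0.038, discount at r = 0.08.
D_1 = 1.8758
D_2 = 2.1197
D_3 = 2.3952
D_4 = 2.7066
D_5 = 3.0584
D_6 = 3.4560
Terminal value at t=6: TV = D_7/(r−g) = 3.5874/(0.08−0.038) = 85.4136
P₀ = 1.8758/(1+0.08)^1 + 2.1197/(1+0.08)^2 + 2.3952/(1+0.08)^3 + 2.7066/(1+0.08)^4 + 3.0584/(1+0.08)^5 + 3.4560/(1+0.08)^6 + 85.4136/(1+0.08)^6 = 65.5294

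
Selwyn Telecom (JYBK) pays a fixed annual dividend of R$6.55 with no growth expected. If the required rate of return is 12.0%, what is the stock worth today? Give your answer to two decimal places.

R$54.58

Zero-growth DDM (perpetuity): P₀ = D/r = 6.55 / 0.12 = 54.5833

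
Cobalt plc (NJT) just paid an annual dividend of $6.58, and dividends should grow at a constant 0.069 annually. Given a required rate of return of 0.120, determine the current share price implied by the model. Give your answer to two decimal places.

Gordon growth model: P₀ = D₁/(r − g). D₁ = 6.58 × (1 + 0.069) = 7.0340.
P₀ = 7.0340 / (0.12 − 0.069) = 7.0340 / 0.051 = 137.9220

$137.92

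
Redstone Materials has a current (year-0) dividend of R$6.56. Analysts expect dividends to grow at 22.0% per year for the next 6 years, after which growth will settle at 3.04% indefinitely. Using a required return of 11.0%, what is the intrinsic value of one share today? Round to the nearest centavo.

Two-stage DDM. Project D₁…D_6 at 0.22, terminal growth 0.0304, discount at r = 0.11.
D_1 = 8.0032
D_2 = 9.7639
D_3 = 11.9120
D_4 = 14.5326
D_5 = 17.7298
D_6 = 21.6303
Terminal value at t=6: TV = D_7/(r−g) = 22.2879/(0.11−0.0304) = 279.9984
P₀ = 8.0032/(1+0.11)^1 + 9.7639/(1+0.11)^2 + 11.9120/(1+0.11)^3 + 14.5326/(1+0.11)^4 + 17.7298/(1+0.11)^5 + 21.6303/(1+0.11)^6 + 279.9984/(1+0.11)^6 = 205.2025

R$205.20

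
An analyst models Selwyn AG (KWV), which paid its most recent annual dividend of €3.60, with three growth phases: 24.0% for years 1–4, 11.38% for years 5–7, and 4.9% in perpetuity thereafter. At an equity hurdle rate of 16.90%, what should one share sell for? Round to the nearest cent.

€63.60

Three-stage DDM. Project D₁…D_7; terminal Gordon value at t=7 with g = 0.049; discount at r = 0.169.
D_1 = 4.4640
D_2 = 5.5354
D_3 = 6.8638
D_4 = 8.5112
D_5 = 9.4797
D_6 = 10.5585
D_7 = 11.7601
TV_7 = 12.3363/(0.169−0.049) = 102.8028
P₀ = Σ Dₜ/(1+r)ᵗ + TV_7/(1+r)^7 = 63.6040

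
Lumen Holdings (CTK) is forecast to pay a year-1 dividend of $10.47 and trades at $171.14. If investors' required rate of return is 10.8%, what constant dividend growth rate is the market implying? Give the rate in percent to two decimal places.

4.68%

From P₀ = D₁/(r − g), the implied growth is g = r − D₁/P₀.
g = 0.108 − 10.47/171.14 = 0.108 − 0.06118 = 0.04682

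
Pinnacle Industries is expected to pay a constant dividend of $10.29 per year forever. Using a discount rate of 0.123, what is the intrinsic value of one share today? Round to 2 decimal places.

Zero-growth DDM (perpetuity): P₀ = D/r = 10.29 / 0.123 = 83.6585

$83.66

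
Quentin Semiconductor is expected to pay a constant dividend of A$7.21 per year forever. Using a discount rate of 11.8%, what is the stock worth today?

Zero-growth DDM (perpetuity): P₀ = D/r = 7.21 / 0.118 = 61.1017

A$61.10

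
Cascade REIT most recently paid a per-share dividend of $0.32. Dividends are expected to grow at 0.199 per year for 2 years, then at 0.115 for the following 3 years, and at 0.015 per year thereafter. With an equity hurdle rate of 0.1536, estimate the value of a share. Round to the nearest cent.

$3.93

Three-stage DDM. Project D₁…D_5; terminal Gordon value at t=5 with g = 0.015; discount at r = 0.1536.
D_1 = 0.3837
D_2 = 0.4600
D_3 = 0.5129
D_4 = 0.5719
D_5 = 0.6377
TV_5 = 0.6473/(0.1536−0.015) = 4.6700
P₀ = Σ Dₜ/(1+r)ᵗ + TV_5/(1+r)^5 = 3.9333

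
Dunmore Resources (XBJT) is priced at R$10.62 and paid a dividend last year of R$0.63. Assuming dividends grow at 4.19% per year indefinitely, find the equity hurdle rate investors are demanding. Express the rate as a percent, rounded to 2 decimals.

Rearranging the constant-growth DDM: r = D₁/P₀ + g.
D₁ = 0.63 × (1 + 0.0419) = 0.6564.
r = 0.6564 / 10.62 + 0.0419 = 0.06181 + 0.0419 = 0.10371

10.37%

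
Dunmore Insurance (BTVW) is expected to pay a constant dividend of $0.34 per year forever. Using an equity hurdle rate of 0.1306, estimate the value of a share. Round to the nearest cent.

$2.60

Zero-growth DDM (perpetuity): P₀ = D/r = 0.34 / 0.1306 = 2.6034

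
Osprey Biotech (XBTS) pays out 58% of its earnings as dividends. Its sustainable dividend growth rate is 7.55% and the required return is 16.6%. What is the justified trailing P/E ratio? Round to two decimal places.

Justified trailing P/E = b(1+g)/(r−g) = 0.58×(1+0.0755)/(0.166−0.0755) = 6.8927

6.89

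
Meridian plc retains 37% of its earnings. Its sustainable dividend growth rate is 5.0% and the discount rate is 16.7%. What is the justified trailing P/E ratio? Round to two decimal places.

Payout ratio b = 1 − 0.37 = 0.63.
Justified trailing P/E = b(1+g)/(r−g) = 0.63×(1+0.05)/(0.167−0.05) = 5.6538

5.65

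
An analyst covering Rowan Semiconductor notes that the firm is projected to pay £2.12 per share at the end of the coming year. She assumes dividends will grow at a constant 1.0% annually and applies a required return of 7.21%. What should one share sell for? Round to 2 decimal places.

Gordon growth model: P₀ = D₁/(r − g), with D₁ = 2.12 given directly.
P₀ = 2.1200 / (0.0721 − 0.01) = 2.1200 / 0.0621 = 34.1385

£34.14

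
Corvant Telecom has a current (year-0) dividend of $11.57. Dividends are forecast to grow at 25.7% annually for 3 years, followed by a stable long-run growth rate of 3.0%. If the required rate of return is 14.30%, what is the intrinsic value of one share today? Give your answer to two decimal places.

$182.37

Two-stage DDM. Project D₁…D_3 at 0.257, terminal growth 0.03, discount at r = 0.143.
D_1 = 14.5435
D_2 = 18.2812
D_3 = 22.9794
Terminal value at t=3: TV = D_4/(r−g) = 23.6688/(0.143−0.03) = 209.4585
P₀ = 14.5435/(1+0.143)^1 + 18.2812/(1+0.143)^2 + 22.9794/(1+0.143)^3 + 209.4585/(1+0.143)^3 = 182.3739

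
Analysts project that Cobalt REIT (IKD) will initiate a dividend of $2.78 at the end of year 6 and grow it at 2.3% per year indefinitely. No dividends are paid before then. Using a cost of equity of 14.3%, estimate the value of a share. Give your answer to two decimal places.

Deferred-dividend DDM. At t=5 the remaining stream is a growing perpetuity with first payment D_6 = 2.78.
V_5 = D_6/(r−g) = 2.78/(0.143−0.023) = 23.1667
P₀ = V_5/(1+r)^5 = 23.1667/(1+0.143)^5 = 11.8750

$11.87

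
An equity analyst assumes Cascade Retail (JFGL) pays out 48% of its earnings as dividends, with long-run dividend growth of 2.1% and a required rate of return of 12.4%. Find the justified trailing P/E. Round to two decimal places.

4.76

Justified trailing P/E = b(1+g)/(r−g) = 0.48×(1+0.021)/(0.124−0.021) = 4.7581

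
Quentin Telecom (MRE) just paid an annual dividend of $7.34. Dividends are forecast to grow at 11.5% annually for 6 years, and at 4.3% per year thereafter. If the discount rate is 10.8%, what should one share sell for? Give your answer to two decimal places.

Two-stage DDM. Project D₁…D_6 at 0.115, terminal growth 0.043, discount at r = 0.108.
D_1 = 8.1841
D_2 = 9.1253
D_3 = 10.1747
D_4 = 11.3448
D_5 = 12.6494
D_6 = 14.1041
Terminal value at t=6: TV = D_7/(r−g) = 14.7106/(0.108−0.043) = 226.3165
P₀ = 8.1841/(1+0.108)^1 + 9.1253/(1+0.108)^2 + 10.1747/(1+0.108)^3 + 11.3448/(1+0.108)^4 + 12.6494/(1+0.108)^5 + 14.1041/(1+0.108)^6 + 226.3165/(1+0.108)^6 = 167.3385

$167.34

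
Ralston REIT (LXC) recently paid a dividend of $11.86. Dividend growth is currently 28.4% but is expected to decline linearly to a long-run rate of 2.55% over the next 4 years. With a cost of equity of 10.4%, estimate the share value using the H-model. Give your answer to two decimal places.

H-model: P₀ = D₀[(1+g_L) + H(g_S−g_L)]/(r−g_L), with H = 4/2 = 2.
P₀ = 11.86 × [(1+0.0255) + 2×(0.284−0.0255)] / (0.104−0.0255)
   = 11.86 × 1.5425 / 0.0785 = 233.0452

$233.05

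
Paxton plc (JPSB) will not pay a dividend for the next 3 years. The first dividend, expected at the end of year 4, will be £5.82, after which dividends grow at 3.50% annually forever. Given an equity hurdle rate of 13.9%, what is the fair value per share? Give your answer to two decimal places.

Deferred-dividend DDM. At t=3 the remaining stream is a growing perpetuity with first payment D_4 = 5.82.
V_3 = D_4/(r−g) = 5.82/(0.139−0.035) = 55.9615
P₀ = V_3/(1+r)^3 = 55.9615/(1+0.139)^3 = 37.8720

£37.87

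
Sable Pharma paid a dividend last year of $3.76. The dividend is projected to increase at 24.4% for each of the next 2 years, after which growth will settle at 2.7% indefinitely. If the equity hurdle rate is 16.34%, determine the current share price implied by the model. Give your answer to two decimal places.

$40.69

Two-stage DDM. Project D₁…D_2 at 0.244, terminal growth 0.027, discount at r = 0.1634.
D_1 = 4.6774
D_2 = 5.8187
Terminal value at t=2: TV = D_3/(r−g) = 5.9758/(0.1634−0.027) = 43.8112
P₀ = 4.6774/(1+0.1634)^1 + 5.8187/(1+0.1634)^2 + 43.8112/(1+0.1634)^2 = 40.6883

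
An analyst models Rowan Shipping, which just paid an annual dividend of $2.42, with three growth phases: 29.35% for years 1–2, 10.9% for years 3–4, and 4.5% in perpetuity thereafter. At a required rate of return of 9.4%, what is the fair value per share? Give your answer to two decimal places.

$87.29

Three-stage DDM. Project D₁…D_4; terminal Gordon value at t=4 with g = 0.045; discount at r = 0.094.
D_1 = 3.1303
D_2 = 4.0490
D_3 = 4.4903
D_4 = 4.9798
TV_4 = 5.2039/(0.094−0.045) = 106.2017
P₀ = Σ Dₜ/(1+r)ᵗ + TV_4/(1+r)^4 = 87.2920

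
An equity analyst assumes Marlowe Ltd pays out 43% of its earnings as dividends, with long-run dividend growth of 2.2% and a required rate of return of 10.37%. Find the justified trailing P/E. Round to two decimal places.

Justified trailing P/E = b(1+g)/(r−g) = 0.43×(1+0.022)/(0.1037−0.022) = 5.3789

5.38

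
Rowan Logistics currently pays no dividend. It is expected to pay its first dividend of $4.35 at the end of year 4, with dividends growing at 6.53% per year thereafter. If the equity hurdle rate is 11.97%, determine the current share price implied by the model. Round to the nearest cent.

Deferred-dividend DDM. At t=3 the remaining stream is a growing perpetuity with first payment D_4 = 4.35.
V_3 = D_4/(r−g) = 4.35/(0.1197−0.0653) = 79.9632
P₀ = V_3/(1+r)^3 = 79.9632/(1+0.1197)^3 = 56.9620

$56.96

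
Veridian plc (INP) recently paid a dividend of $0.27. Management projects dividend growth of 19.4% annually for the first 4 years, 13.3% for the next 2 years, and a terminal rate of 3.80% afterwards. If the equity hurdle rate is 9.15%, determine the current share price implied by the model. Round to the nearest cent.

Three-stage DDM. Project D₁…D_6; terminal Gordon value at t=6 with g = 0.038; discount at r = 0.0915.
D_1 = 0.3224
D_2 = 0.3849
D_3 = 0.4596
D_4 = 0.5488
D_5 = 0.6217
D_6 = 0.7044
TV_6 = 0.7312/(0.0915−0.038) = 13.6674
P₀ = Σ Dₜ/(1+r)ᵗ + TV_6/(1+r)^6 = 10.2588

$10.26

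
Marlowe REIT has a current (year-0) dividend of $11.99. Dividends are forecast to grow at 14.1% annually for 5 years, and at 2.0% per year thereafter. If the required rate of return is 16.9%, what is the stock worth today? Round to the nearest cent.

Two-stage DDM. Project D₁…D_5 at 0.141, terminal growth 0.02, discount at r = 0.169.
D_1 = 13.6806
D_2 = 15.6096
D_3 = 17.8105
D_4 = 20.3218
D_5 = 23.1872
Terminal value at t=5: TV = D_6/(r−g) = 23.6509/(0.169−0.02) = 158.7308
P₀ = 13.6806/(1+0.169)^1 + 15.6096/(1+0.169)^2 + 17.8105/(1+0.169)^3 + 20.3218/(1+0.169)^4 + 23.1872/(1+0.169)^5 + 158.7308/(1+0.169)^5 = 128.4864

$128.49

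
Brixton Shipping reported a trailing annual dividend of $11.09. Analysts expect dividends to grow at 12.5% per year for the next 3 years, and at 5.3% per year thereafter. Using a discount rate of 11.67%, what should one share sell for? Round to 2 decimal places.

Two-stage DDM. Project D₁…D_3 at 0.125, terminal growth 0.053, discount at r = 0.1167.
D_1 = 12.4763
D_2 = 14.0358
D_3 = 15.7903
Terminal value at t=3: TV = D_4/(r−g) = 16.6271/(0.1167−0.053) = 261.0226
P₀ = 12.4763/(1+0.1167)^1 + 14.0358/(1+0.1167)^2 + 15.7903/(1+0.1167)^3 + 261.0226/(1+0.1167)^3 = 221.2097

$221.21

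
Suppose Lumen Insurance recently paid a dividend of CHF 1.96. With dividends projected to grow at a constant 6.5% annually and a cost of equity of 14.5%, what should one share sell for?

CHF 26.09

Gordon growth model: P₀ = D₁/(r − g). D₁ = 1.96 × (1 + 0.065) = 2.0874.
P₀ = 2.0874 / (0.145 − 0.065) = 2.0874 / 0.08 = 26.0925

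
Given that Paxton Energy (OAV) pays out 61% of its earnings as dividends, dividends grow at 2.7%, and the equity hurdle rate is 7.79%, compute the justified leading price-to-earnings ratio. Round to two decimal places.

11.98

Justified leading P/E = b/(r−g) = 0.61/(0.0779−0.027) = 11.9843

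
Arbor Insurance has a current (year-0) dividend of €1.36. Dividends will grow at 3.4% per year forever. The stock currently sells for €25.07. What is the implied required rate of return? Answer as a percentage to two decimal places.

Rearranging the constant-growth DDM: r = D₁/P₀ + g.
D₁ = 1.36 × (1 + 0.034) = 1.4062.
r = 1.4062 / 25.07 + 0.034 = 0.05609 + 0.034 = 0.09009

9.01%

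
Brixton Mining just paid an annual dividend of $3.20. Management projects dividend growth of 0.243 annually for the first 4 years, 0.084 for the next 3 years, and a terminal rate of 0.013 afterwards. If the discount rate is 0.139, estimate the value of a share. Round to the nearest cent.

Three-stage DDM. Project D₁…D_7; terminal Gordon value at t=7 with g = 0.013; discount at r = 0.139.
D_1 = 3.9776
D_2 = 4.9442
D_3 = 6.1456
D_4 = 7.6390
D_5 = 8.2806
D_6 = 8.9762
D_7 = 9.7302
TV_7 = 9.8567/(0.139−0.013) = 78.2278
P₀ = Σ Dₜ/(1+r)ᵗ + TV_7/(1+r)^7 = 59.7996

$59.80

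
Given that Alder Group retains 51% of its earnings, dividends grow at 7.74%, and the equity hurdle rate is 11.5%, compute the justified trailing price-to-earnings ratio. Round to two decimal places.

14.04

Payout ratio b = 1 − 0.51 = 0.49.
Justified trailing P/E = b(1+g)/(r−g) = 0.49×(1+0.0774)/(0.115−0.0774) = 14.0406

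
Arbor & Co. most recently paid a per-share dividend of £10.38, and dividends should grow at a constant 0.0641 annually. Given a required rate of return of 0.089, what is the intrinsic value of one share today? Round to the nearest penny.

Gordon growth model: P₀ = D₁/(r − g). D₁ = 10.38 × (1 + 0.0641) = 11.0454.
P₀ = 11.0454 / (0.089 − 0.0641) = 11.0454 / 0.0249 = 443.5887

£443.59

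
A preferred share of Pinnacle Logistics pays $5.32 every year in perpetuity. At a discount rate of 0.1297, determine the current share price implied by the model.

Zero-growth DDM (perpetuity): P₀ = D/r = 5.32 / 0.1297 = 41.0177

$41.02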